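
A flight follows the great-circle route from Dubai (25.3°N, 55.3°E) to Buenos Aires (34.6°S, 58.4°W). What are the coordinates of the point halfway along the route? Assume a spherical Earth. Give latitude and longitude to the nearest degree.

≈ 8°S, 3°E

Write both endpoints as unit vectors p₁, p₂ with components (cos φ cos λ, cos φ sin λ, sin φ).
The central angle between the endpoints is δ = arccos(p₁·p₂) ≈ 2.143 rad (122.8°).
Interpolate at f = 1/2 with slerp weights a = sin((1−f)δ)/sin δ ≈ 1.045, b = sin(fδ)/sin δ ≈ 1.045.
p = a·p₁ + b·p₂ ≈ (0.988, 0.044, -0.147); φ = arcsin(p_z) ≈ -8.44°, λ = atan2(p_y, p_x) ≈ 2.55°.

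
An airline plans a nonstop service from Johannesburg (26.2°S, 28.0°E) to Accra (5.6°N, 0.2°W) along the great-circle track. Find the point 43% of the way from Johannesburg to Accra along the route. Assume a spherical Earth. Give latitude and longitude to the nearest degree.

Write both endpoints as unit vectors p₁, p₂ with components (cos φ cos λ, cos φ sin λ, sin φ).
The central angle between the endpoints is δ = arccos(p₁·p₂) ≈ 0.732 rad (41.9°).
Interpolate at f = 0.43 with slerp weights a = sin((1−f)δ)/sin δ ≈ 0.606, b = sin(fδ)/sin δ ≈ 0.463.
p = a·p₁ + b·p₂ ≈ (0.941, 0.254, -0.222); φ = arcsin(p_z) ≈ -12.86°, λ = atan2(p_y, p_x) ≈ 15.09°.

≈ 13°S, 15°E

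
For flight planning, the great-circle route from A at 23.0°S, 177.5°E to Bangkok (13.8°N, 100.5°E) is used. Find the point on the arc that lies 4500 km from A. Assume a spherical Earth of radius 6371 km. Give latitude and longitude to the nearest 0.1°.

Convert each endpoint to a unit vector on the sphere (x = cos φ cos λ, y = cos φ sin λ, z = sin φ).
The central angle between the endpoints is δ = arccos(p₁·p₂) ≈ 1.463 rad (83.8°). The total great-circle distance is δ·R ≈ 1.463 × 6371 ≈ 9319 km, so the target fraction is f = 4500/9319 ≈ 0.483.
Interpolate at f ≈ 0.483 with slerp weights a = sin((1−f)δ)/sin δ ≈ 0.690, b = sin(fδ)/sin δ ≈ 0.653.
p = a·p₁ + b·p₂ ≈ (-0.750, 0.651, -0.114); φ = arcsin(p_z) ≈ -6.55°, λ = atan2(p_y, p_x) ≈ 139.05°.

≈ 6.5°S, 139.1°E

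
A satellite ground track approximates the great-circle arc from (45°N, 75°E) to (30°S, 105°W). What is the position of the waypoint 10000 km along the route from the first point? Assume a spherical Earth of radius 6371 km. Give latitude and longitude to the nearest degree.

Write both endpoints as unit vectors p₁, p₂ with components (cos φ cos λ, cos φ sin λ, sin φ).
The central angle between the endpoints is δ = arccos(p₁·p₂) ≈ 2.880 rad (165.0°). The total great-circle distance is δ·R ≈ 2.880 × 6371 ≈ 18347 km, so the target fraction is f = 10000/18347 ≈ 0.545.
Interpolate at f ≈ 0.545 with slerp weights a = sin((1−f)δ)/sin δ ≈ 3.733, b = sin(fδ)/sin δ ≈ 3.864.
p = a·p₁ + b·p₂ ≈ (-0.183, -0.682, 0.708); φ = arcsin(p_z) ≈ 45.07°, λ = atan2(p_y, p_x) ≈ -105.00°.

≈ (45°N, 105°W)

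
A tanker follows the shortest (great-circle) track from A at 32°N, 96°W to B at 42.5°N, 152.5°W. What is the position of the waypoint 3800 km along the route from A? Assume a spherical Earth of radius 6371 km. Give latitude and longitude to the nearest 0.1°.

The haversine formula gives a central angle δ ≈ 0.791 rad (45.3°) between the endpoints. The total great-circle distance is δ·R ≈ 0.791 × 6371 ≈ 5040 km, so the target fraction is f = 3800/5040 ≈ 0.754.
Interpolate at f ≈ 0.754 with slerp weights a = sin((1−f)δ)/sin δ ≈ 0.272, b = sin(fδ)/sin δ ≈ 0.790.
p = a·p₁ + b·p₂ ≈ (-0.541, -0.498, 0.678); φ = arcsin(p_z) ≈ 42.67°, λ = atan2(p_y, p_x) ≈ -137.34°.

≈ 42.7°N, 137.3°W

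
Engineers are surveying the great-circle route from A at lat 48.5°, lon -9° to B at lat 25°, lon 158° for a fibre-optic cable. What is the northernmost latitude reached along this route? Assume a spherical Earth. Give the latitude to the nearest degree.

The great circle lies in the plane with unit normal n̂ = (p₁ × p₂)/|p₁ × p₂|.
Here n̂_z ≈ +0.140; the vertex latitude is φ_max = arccos|n̂_z| ≈ 81.9°.

≈ 82°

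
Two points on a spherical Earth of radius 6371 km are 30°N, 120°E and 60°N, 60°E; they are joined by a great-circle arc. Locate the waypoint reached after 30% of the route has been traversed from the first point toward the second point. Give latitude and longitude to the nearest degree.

≈ 42°N, 109°E

The haversine formula gives a central angle δ ≈ 0.864 rad (49.5°) between the endpoints.
Interpolate at f = 0.30 with slerp weights a = sin((1−f)δ)/sin δ ≈ 0.748, b = sin(fδ)/sin δ ≈ 0.337.
p = a·p₁ + b·p₂ ≈ (-0.240, 0.707, 0.666); φ = arcsin(p_z) ≈ 41.74°, λ = atan2(p_y, p_x) ≈ 108.72°.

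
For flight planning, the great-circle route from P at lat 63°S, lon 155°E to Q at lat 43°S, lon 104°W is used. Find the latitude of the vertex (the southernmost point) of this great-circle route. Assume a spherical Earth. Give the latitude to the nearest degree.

≈ 67°S

The great circle lies in the plane with unit normal n̂ = (p₁ × p₂)/|p₁ × p₂|.
Here n̂_z ≈ +0.389; the vertex latitude is φ_max = arccos|n̂_z| ≈ 67.1°.
Check via Clairaut: cos φ_max = |cos φ₁| · sin C = cos(63.0°)·sin(121.2°) ≈ 0.389, again giving ≈ 67.1°.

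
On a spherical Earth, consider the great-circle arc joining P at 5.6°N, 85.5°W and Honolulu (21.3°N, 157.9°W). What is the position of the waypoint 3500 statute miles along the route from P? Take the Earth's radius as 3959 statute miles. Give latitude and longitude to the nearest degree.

≈ 19°N, 136°W

Convert each endpoint to a unit vector on the sphere (x = cos φ cos λ, y = cos φ sin λ, z = sin φ).
The central angle between the endpoints is δ = arccos(p₁·p₂) ≈ 1.249 rad (71.6°). The total great-circle distance is δ·R ≈ 1.249 × 3959 ≈ 4947 mi, so the target fraction is f = 3500/4947 ≈ 0.708.
Interpolate at f ≈ 0.708 with slerp weights a = sin((1−f)δ)/sin δ ≈ 0.377, b = sin(fδ)/sin δ ≈ 0.815.
p = a·p₁ + b·p₂ ≈ (-0.674, -0.659, 0.333); φ = arcsin(p_z) ≈ 19.44°, λ = atan2(p_y, p_x) ≈ -135.64°.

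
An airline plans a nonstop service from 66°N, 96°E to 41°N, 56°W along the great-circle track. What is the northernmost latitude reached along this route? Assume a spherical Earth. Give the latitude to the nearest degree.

The great circle lies in the plane with unit normal n̂ = (p₁ × p₂)/|p₁ × p₂|.
Here n̂_z ≈ -0.153; the vertex latitude is φ_max = arccos|n̂_z| ≈ 81.2°.

≈ 81°N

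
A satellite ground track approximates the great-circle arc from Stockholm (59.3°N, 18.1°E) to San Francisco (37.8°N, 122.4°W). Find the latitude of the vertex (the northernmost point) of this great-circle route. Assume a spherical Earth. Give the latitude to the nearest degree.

≈ 75°N

The great circle lies in the plane with unit normal n̂ = (p₁ × p₂)/|p₁ × p₂|.
Here n̂_z ≈ -0.263; the vertex latitude is φ_max = arccos|n̂_z| ≈ 74.8°.
Check via Clairaut: cos φ_max = |cos φ₁| · sin C = cos(59.3°)·sin(31.0°) ≈ 0.263, again giving ≈ 74.8°.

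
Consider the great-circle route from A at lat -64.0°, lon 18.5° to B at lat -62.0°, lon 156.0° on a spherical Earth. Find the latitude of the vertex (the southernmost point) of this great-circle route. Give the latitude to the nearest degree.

The great circle lies in the plane with unit normal n̂ = (p₁ × p₂)/|p₁ × p₂|.
Here n̂_z ≈ +0.181; the vertex latitude is φ_max = arccos|n̂_z| ≈ 79.6°.
Check via Clairaut: cos φ_max = |cos φ₁| · sin C = cos(64.0°)·sin(155.6°) ≈ 0.181, again giving ≈ 79.6°.

≈ -80°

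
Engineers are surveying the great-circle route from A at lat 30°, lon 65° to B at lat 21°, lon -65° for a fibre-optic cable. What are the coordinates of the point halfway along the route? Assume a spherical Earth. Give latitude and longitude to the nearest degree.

Write both endpoints as unit vectors p₁, p₂ with components (cos φ cos λ, cos φ sin λ, sin φ).
The central angle between the endpoints is δ = arccos(p₁·p₂) ≈ 1.918 rad (109.9°).
Interpolate at f = 1/2 with slerp weights a = sin((1−f)δ)/sin δ ≈ 0.871, b = sin(fδ)/sin δ ≈ 0.871.
p = a·p₁ + b·p₂ ≈ (0.662, -0.053, 0.747); φ = arcsin(p_z) ≈ 48.37°, λ = atan2(p_y, p_x) ≈ -4.60°.

≈ lat 48°, lon -5°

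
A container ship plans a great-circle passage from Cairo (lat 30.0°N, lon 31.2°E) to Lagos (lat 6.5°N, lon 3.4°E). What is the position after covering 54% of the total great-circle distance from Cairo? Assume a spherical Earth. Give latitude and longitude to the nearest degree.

From cos δ = sin φ₁ sin φ₂ + cos φ₁ cos φ₂ cos Δλ, the central angle is δ ≈ 0.613 rad (35.1°).
Interpolate at f = 0.54 with slerp weights a = sin((1−f)δ)/sin δ ≈ 0.484, b = sin(fδ)/sin δ ≈ 0.565.
p = a·p₁ + b·p₂ ≈ (0.919, 0.250, 0.306); φ = arcsin(p_z) ≈ 17.81°, λ = atan2(p_y, p_x) ≈ 15.24°.

≈ lat 18°N, lon 15°E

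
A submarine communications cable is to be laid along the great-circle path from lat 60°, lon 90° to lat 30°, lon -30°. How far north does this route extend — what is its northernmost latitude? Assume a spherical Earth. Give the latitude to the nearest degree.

≈ 67°

The great circle lies in the plane with unit normal n̂ = (p₁ × p₂)/|p₁ × p₂|.
Here n̂_z ≈ -0.384; the vertex latitude is φ_max = arccos|n̂_z| ≈ 67.4°.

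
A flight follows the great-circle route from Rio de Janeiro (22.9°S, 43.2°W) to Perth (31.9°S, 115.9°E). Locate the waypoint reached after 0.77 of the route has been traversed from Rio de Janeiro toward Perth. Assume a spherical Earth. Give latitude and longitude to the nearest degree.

≈ 57°S, 97°E

Convert each endpoint to a unit vector on the sphere (x = cos φ cos λ, y = cos φ sin λ, z = sin φ).
The central angle between the endpoints is δ = arccos(p₁·p₂) ≈ 2.123 rad (121.7°).
Interpolate at f = 0.77 with slerp weights a = sin((1−f)δ)/sin δ ≈ 0.551, b = sin(fδ)/sin δ ≈ 1.172.
p = a·p₁ + b·p₂ ≈ (-0.065, 0.548, -0.834); φ = arcsin(p_z) ≈ -56.52°, λ = atan2(p_y, p_x) ≈ 96.73°.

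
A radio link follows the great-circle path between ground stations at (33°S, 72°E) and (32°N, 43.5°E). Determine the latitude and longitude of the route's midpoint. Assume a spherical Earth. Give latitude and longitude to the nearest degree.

From cos δ = sin φ₁ sin φ₂ + cos φ₁ cos φ₂ cos Δλ, the central angle is δ ≈ 1.228 rad (70.3°).
Interpolate at f = 1/2 with slerp weights a = sin((1−f)δ)/sin δ ≈ 0.612, b = sin(fδ)/sin δ ≈ 0.612.
p = a·p₁ + b·p₂ ≈ (0.535, 0.845, -0.009); φ = arcsin(p_z) ≈ -0.52°, λ = atan2(p_y, p_x) ≈ 57.67°.

≈ (1°S, 58°E)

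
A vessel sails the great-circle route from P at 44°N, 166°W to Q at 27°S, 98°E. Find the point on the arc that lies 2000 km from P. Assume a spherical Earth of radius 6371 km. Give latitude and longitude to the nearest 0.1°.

From cos δ = sin φ₁ sin φ₂ + cos φ₁ cos φ₂ cos Δλ, the central angle is δ ≈ 1.963 rad (112.5°). The total great-circle distance is δ·R ≈ 1.963 × 6371 ≈ 12507 km, so the target fraction is f = 2000/12507 ≈ 0.160.
Interpolate at f ≈ 0.160 with slerp weights a = sin((1−f)δ)/sin δ ≈ 1.079, b = sin(fδ)/sin δ ≈ 0.334.
p = a·p₁ + b·p₂ ≈ (-0.794, 0.107, 0.598); φ = arcsin(p_z) ≈ 36.71°, λ = atan2(p_y, p_x) ≈ 172.32°.

≈ 36.7°N, 172.3°E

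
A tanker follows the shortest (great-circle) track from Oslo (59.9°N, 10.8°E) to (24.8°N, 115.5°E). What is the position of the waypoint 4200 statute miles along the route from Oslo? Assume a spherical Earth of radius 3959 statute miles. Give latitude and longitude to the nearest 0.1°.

Convert each endpoint to a unit vector on the sphere (x = cos φ cos λ, y = cos φ sin λ, z = sin φ).
The central angle between the endpoints is δ = arccos(p₁·p₂) ≈ 1.321 rad (75.7°). The total great-circle distance is δ·R ≈ 1.321 × 3959 ≈ 5229 mi, so the target fraction is f = 4200/5229 ≈ 0.803.
Interpolate at f ≈ 0.803 with slerp weights a = sin((1−f)δ)/sin δ ≈ 0.265, b = sin(fδ)/sin δ ≈ 0.901.
p = a·p₁ + b·p₂ ≈ (-0.221, 0.763, 0.607); φ = arcsin(p_z) ≈ 37.40°, λ = atan2(p_y, p_x) ≈ 106.18°.

≈ (37.4°N, 106.2°E)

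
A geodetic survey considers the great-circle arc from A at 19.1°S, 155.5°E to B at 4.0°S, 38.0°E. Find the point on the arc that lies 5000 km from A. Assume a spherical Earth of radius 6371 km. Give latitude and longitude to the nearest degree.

Convert each endpoint to a unit vector on the sphere (x = cos φ cos λ, y = cos φ sin λ, z = sin φ).
The central angle between the endpoints is δ = arccos(p₁·p₂) ≈ 1.996 rad (114.4°). The total great-circle distance is δ·R ≈ 1.996 × 6371 ≈ 12716 km, so the target fraction is f = 5000/12716 ≈ 0.393.
Interpolate at f ≈ 0.393 with slerp weights a = sin((1−f)δ)/sin δ ≈ 1.027, b = sin(fδ)/sin δ ≈ 0.776.
p = a·p₁ + b·p₂ ≈ (-0.274, 0.879, -0.390); φ = arcsin(p_z) ≈ -22.97°, λ = atan2(p_y, p_x) ≈ 107.29°.

≈ 23°S, 107°E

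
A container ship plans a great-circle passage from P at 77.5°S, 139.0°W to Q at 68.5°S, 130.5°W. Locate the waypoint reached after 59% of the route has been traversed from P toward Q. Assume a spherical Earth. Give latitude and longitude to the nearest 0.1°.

Convert each endpoint to a unit vector on the sphere (x = cos φ cos λ, y = cos φ sin λ, z = sin φ).
The central angle between the endpoints is δ = arccos(p₁·p₂) ≈ 0.163 rad (9.3°).
Interpolate at f = 0.59 with slerp weights a = sin((1−f)δ)/sin δ ≈ 0.412, b = sin(fδ)/sin δ ≈ 0.592.
p = a·p₁ + b·p₂ ≈ (-0.208, -0.223, -0.952); φ = arcsin(p_z) ≈ -72.23°, λ = atan2(p_y, p_x) ≈ -132.97°.

≈ 72.2°S, 133.0°W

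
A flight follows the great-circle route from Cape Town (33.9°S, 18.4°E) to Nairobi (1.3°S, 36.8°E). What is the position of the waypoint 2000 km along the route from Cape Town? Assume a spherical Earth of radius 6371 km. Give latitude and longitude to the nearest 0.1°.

≈ (18.2°S, 28.2°E)

Convert each endpoint to a unit vector on the sphere (x = cos φ cos λ, y = cos φ sin λ, z = sin φ).
The central angle between the endpoints is δ = arccos(p₁·p₂) ≈ 0.643 rad (36.9°). The total great-circle distance is δ·R ≈ 0.643 × 6371 ≈ 4099 km, so the target fraction is f = 2000/4099 ≈ 0.488.
Interpolate at f ≈ 0.488 with slerp weights a = sin((1−f)δ)/sin δ ≈ 0.539, b = sin(fδ)/sin δ ≈ 0.515.
p = a·p₁ + b·p₂ ≈ (0.837, 0.450, -0.313); φ = arcsin(p_z) ≈ -18.21°, λ = atan2(p_y, p_x) ≈ 28.24°.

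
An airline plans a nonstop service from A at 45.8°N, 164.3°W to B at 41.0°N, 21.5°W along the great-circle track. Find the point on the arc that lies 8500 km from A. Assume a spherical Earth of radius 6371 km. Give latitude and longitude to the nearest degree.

Write both endpoints as unit vectors p₁, p₂ with components (cos φ cos λ, cos φ sin λ, sin φ).
The central angle between the endpoints is δ = arccos(p₁·p₂) ≈ 1.520 rad (87.1°). The total great-circle distance is δ·R ≈ 1.520 × 6371 ≈ 9681 km, so the target fraction is f = 8500/9681 ≈ 0.878.
Interpolate at f ≈ 0.878 with slerp weights a = sin((1−f)δ)/sin δ ≈ 0.185, b = sin(fδ)/sin δ ≈ 0.973.
p = a·p₁ + b·p₂ ≈ (0.560, -0.304, 0.771); φ = arcsin(p_z) ≈ 50.44°, λ = atan2(p_y, p_x) ≈ -28.52°.

≈ 50°N, 29°W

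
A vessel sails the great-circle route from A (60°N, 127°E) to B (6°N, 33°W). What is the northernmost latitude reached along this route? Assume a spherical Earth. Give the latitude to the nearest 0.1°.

The great circle lies in the plane with unit normal n̂ = (p₁ × p₂)/|p₁ × p₂|.
Here n̂_z ≈ -0.184; the vertex latitude is φ_max = arccos|n̂_z| ≈ 79.4°.
Check via Clairaut: cos φ_max = |cos φ₁| · sin C = cos(60.0°)·sin(21.5°) ≈ 0.184, again giving ≈ 79.4°.

≈ 79.4°N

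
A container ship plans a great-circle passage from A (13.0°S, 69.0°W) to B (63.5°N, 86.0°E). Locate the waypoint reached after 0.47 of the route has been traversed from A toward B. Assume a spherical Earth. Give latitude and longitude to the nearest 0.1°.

≈ (44.6°N, 52.5°W)

Convert each endpoint to a unit vector on the sphere (x = cos φ cos λ, y = cos φ sin λ, z = sin φ).
The central angle between the endpoints is δ = arccos(p₁·p₂) ≈ 2.208 rad (126.5°).
Interpolate at f = 0.47 with slerp weights a = sin((1−f)δ)/sin δ ≈ 1.146, b = sin(fδ)/sin δ ≈ 1.072.
p = a·p₁ + b·p₂ ≈ (0.434, -0.565, 0.702); φ = arcsin(p_z) ≈ 44.56°, λ = atan2(p_y, p_x) ≈ -52.52°.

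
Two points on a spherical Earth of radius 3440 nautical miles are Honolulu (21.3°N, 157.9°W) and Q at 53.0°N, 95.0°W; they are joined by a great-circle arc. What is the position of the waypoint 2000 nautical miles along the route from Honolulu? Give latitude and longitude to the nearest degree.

Convert each endpoint to a unit vector on the sphere (x = cos φ cos λ, y = cos φ sin λ, z = sin φ).
The central angle between the endpoints is δ = arccos(p₁·p₂) ≈ 0.994 rad (56.9°). The total great-circle distance is δ·R ≈ 0.994 × 3440 ≈ 3419 nmi, so the target fraction is f = 2000/3419 ≈ 0.585.
Interpolate at f ≈ 0.585 with slerp weights a = sin((1−f)δ)/sin δ ≈ 0.478, b = sin(fδ)/sin δ ≈ 0.655.
p = a·p₁ + b·p₂ ≈ (-0.447, -0.560, 0.697); φ = arcsin(p_z) ≈ 44.19°, λ = atan2(p_y, p_x) ≈ -128.58°.

≈ 44°N, 129°W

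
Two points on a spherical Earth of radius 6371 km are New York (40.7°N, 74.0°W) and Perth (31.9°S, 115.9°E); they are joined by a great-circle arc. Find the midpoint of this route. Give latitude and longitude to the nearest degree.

≈ 37°N, 168°E

Write both endpoints as unit vectors p₁, p₂ with components (cos φ cos λ, cos φ sin λ, sin φ).
The central angle between the endpoints is δ = arccos(p₁·p₂) ≈ 2.935 rad (168.1°).
Interpolate at f = 1/2 with slerp weights a = sin((1−f)δ)/sin δ ≈ 4.839, b = sin(fδ)/sin δ ≈ 4.839.
p = a·p₁ + b·p₂ ≈ (-0.783, 0.169, 0.598); φ = arcsin(p_z) ≈ 36.75°, λ = atan2(p_y, p_x) ≈ 167.82°.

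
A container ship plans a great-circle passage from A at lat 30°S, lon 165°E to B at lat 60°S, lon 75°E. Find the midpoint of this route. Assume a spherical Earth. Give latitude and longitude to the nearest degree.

Convert each endpoint to a unit vector on the sphere (x = cos φ cos λ, y = cos φ sin λ, z = sin φ).
The central angle between the endpoints is δ = arccos(p₁·p₂) ≈ 1.123 rad (64.3°).
Interpolate at f = 1/2 with slerp weights a = sin((1−f)δ)/sin δ ≈ 0.591, b = sin(fδ)/sin δ ≈ 0.591.
p = a·p₁ + b·p₂ ≈ (-0.418, 0.418, -0.807); φ = arcsin(p_z) ≈ -53.79°, λ = atan2(p_y, p_x) ≈ 135.00°.

≈ lat 54°S, lon 135°E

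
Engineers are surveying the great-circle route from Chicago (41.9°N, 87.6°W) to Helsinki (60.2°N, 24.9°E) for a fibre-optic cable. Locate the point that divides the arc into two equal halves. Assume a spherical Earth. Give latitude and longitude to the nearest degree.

≈ (65°N, 48°W)

Write both endpoints as unit vectors p₁, p₂ with components (cos φ cos λ, cos φ sin λ, sin φ).
The central angle between the endpoints is δ = arccos(p₁·p₂) ≈ 1.117 rad (64.0°).
Interpolate at f = 1/2 with slerp weights a = sin((1−f)δ)/sin δ ≈ 0.590, b = sin(fδ)/sin δ ≈ 0.590.
p = a·p₁ + b·p₂ ≈ (0.284, -0.315, 0.905); φ = arcsin(p_z) ≈ 64.89°, λ = atan2(p_y, p_x) ≈ -47.96°.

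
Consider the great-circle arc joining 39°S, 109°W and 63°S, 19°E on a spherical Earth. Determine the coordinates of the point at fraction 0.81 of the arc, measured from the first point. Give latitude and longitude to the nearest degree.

≈ 71°S, 9°W

Write both endpoints as unit vectors p₁, p₂ with components (cos φ cos λ, cos φ sin λ, sin φ).
The central angle between the endpoints is δ = arccos(p₁·p₂) ≈ 1.220 rad (69.9°).
Interpolate at f = 0.81 with slerp weights a = sin((1−f)δ)/sin δ ≈ 0.245, b = sin(fδ)/sin δ ≈ 0.889.
p = a·p₁ + b·p₂ ≈ (0.320, -0.048, -0.946); φ = arcsin(p_z) ≈ -71.13°, λ = atan2(p_y, p_x) ≈ -8.59°.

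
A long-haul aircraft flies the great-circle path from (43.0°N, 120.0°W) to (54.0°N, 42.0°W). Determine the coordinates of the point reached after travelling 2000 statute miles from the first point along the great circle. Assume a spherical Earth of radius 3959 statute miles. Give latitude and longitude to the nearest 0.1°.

Convert each endpoint to a unit vector on the sphere (x = cos φ cos λ, y = cos φ sin λ, z = sin φ).
The central angle between the endpoints is δ = arccos(p₁·p₂) ≈ 0.875 rad (50.1°). The total great-circle distance is δ·R ≈ 0.875 × 3959 ≈ 3463 mi, so the target fraction is f = 2000/3463 ≈ 0.577.
Interpolate at f ≈ 0.577 with slerp weights a = sin((1−f)δ)/sin δ ≈ 0.471, b = sin(fδ)/sin δ ≈ 0.631.
p = a·p₁ + b·p₂ ≈ (0.103, -0.546, 0.831); φ = arcsin(p_z) ≈ 56.23°, λ = atan2(p_y, p_x) ≈ -79.29°.

≈ (56.2°N, 79.3°W)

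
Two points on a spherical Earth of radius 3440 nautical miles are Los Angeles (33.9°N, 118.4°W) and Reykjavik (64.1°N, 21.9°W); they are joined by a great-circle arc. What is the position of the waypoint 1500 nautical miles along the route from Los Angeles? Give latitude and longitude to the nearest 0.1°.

From cos δ = sin φ₁ sin φ₂ + cos φ₁ cos φ₂ cos Δλ, the central angle is δ ≈ 1.092 rad (62.6°). The total great-circle distance is δ·R ≈ 1.092 × 3440 ≈ 3757 nmi, so the target fraction is f = 1500/3757 ≈ 0.399.
Interpolate at f ≈ 0.399 with slerp weights a = sin((1−f)δ)/sin δ ≈ 0.687, b = sin(fδ)/sin δ ≈ 0.476.
p = a·p₁ + b·p₂ ≈ (-0.078, -0.579, 0.811); φ = arcsin(p_z) ≈ 54.23°, λ = atan2(p_y, p_x) ≈ -97.71°.

≈ 54.2°N, 97.7°W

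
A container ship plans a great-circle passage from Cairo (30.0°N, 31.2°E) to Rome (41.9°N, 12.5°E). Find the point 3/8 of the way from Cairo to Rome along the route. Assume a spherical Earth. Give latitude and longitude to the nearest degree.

Write both endpoints as unit vectors p₁, p₂ with components (cos φ cos λ, cos φ sin λ, sin φ).
The central angle between the endpoints is δ = arccos(p₁·p₂) ≈ 0.335 rad (19.2°).
Interpolate at f = 3/8 with slerp weights a = sin((1−f)δ)/sin δ ≈ 0.632, b = sin(fδ)/sin δ ≈ 0.381.
p = a·p₁ + b·p₂ ≈ (0.745, 0.345, 0.571); φ = arcsin(p_z) ≈ 34.79°, λ = atan2(p_y, p_x) ≈ 24.84°.

≈ 35°N, 25°E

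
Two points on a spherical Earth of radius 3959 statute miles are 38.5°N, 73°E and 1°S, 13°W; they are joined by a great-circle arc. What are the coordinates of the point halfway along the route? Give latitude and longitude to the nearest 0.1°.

≈ 24.8°N, 23.5°E

From cos δ = sin φ₁ sin φ₂ + cos φ₁ cos φ₂ cos Δλ, the central angle is δ ≈ 1.527 rad (87.5°).
Interpolate at f = 1/2 with slerp weights a = sin((1−f)δ)/sin δ ≈ 0.692, b = sin(fδ)/sin δ ≈ 0.692.
p = a·p₁ + b·p₂ ≈ (0.833, 0.362, 0.419); φ = arcsin(p_z) ≈ 24.76°, λ = atan2(p_y, p_x) ≈ 23.52°.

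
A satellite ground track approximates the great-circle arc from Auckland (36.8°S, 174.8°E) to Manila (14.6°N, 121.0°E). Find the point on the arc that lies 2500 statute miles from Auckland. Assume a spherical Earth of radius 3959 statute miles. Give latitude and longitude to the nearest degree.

≈ 12°S, 145°E

From cos δ = sin φ₁ sin φ₂ + cos φ₁ cos φ₂ cos Δλ, the central angle is δ ≈ 1.259 rad (72.1°). The total great-circle distance is δ·R ≈ 1.259 × 3959 ≈ 4985 mi, so the target fraction is f = 2500/4985 ≈ 0.502.
Interpolate at f ≈ 0.502 with slerp weights a = sin((1−f)δ)/sin δ ≈ 0.617, b = sin(fδ)/sin δ ≈ 0.620.
p = a·p₁ + b·p₂ ≈ (-0.801, 0.559, -0.213); φ = arcsin(p_z) ≈ -12.31°, λ = atan2(p_y, p_x) ≈ 145.08°.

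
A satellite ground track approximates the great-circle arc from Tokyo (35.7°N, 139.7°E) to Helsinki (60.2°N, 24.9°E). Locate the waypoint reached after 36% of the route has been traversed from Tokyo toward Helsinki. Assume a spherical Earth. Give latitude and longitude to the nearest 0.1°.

Convert each endpoint to a unit vector on the sphere (x = cos φ cos λ, y = cos φ sin λ, z = sin φ).
The central angle between the endpoints is δ = arccos(p₁·p₂) ≈ 1.227 rad (70.3°).
Interpolate at f = 0.36 with slerp weights a = sin((1−f)δ)/sin δ ≈ 0.751, b = sin(fδ)/sin δ ≈ 0.454.
p = a·p₁ + b·p₂ ≈ (-0.260, 0.489, 0.832); φ = arcsin(p_z) ≈ 56.33°, λ = atan2(p_y, p_x) ≈ 118.02°.

≈ 56.3°N, 118.0°E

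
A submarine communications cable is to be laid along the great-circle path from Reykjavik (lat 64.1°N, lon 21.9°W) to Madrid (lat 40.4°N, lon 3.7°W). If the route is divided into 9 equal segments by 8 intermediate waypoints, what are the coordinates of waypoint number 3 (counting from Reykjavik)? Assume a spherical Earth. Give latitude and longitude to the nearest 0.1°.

≈ lat 56.5°N, lon 13.4°W

From cos δ = sin φ₁ sin φ₂ + cos φ₁ cos φ₂ cos Δλ, the central angle is δ ≈ 0.453 rad (26.0°).
Interpolate at f = 3/9 with slerp weights a = sin((1−f)δ)/sin δ ≈ 0.680, b = sin(fδ)/sin δ ≈ 0.344.
p = a·p₁ + b·p₂ ≈ (0.537, -0.128, 0.834); φ = arcsin(p_z) ≈ 56.52°, λ = atan2(p_y, p_x) ≈ -13.38°.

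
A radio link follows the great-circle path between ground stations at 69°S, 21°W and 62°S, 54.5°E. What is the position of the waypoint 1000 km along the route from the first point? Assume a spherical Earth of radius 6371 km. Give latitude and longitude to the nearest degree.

≈ 71°S, 5°E

The haversine formula gives a central angle δ ≈ 0.523 rad (30.0°) between the endpoints. The total great-circle distance is δ·R ≈ 0.523 × 6371 ≈ 3331 km, so the target fraction is f = 1000/3331 ≈ 0.300.
Interpolate at f ≈ 0.300 with slerp weights a = sin((1−f)δ)/sin δ ≈ 0.716, b = sin(fδ)/sin δ ≈ 0.313.
p = a·p₁ + b·p₂ ≈ (0.325, 0.028, -0.945); φ = arcsin(p_z) ≈ -70.96°, λ = atan2(p_y, p_x) ≈ 4.86°.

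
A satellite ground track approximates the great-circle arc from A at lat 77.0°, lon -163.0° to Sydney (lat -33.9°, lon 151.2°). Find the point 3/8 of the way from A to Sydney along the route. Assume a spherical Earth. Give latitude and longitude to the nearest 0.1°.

From cos δ = sin φ₁ sin φ₂ + cos φ₁ cos φ₂ cos Δλ, the central angle is δ ≈ 1.997 rad (114.4°).
Interpolate at f = 3/8 with slerp weights a = sin((1−f)δ)/sin δ ≈ 1.041, b = sin(fδ)/sin δ ≈ 0.748.
p = a·p₁ + b·p₂ ≈ (-0.768, 0.230, 0.598); φ = arcsin(p_z) ≈ 36.71°, λ = atan2(p_y, p_x) ≈ 163.29°.

≈ lat 36.7°, lon 163.3°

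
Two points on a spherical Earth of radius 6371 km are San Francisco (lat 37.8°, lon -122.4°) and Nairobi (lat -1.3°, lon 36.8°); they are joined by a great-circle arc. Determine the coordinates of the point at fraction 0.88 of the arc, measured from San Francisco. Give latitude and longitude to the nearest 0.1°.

From cos δ = sin φ₁ sin φ₂ + cos φ₁ cos φ₂ cos Δλ, the central angle is δ ≈ 2.422 rad (138.8°).
Interpolate at f = 0.88 with slerp weights a = sin((1−f)δ)/sin δ ≈ 0.435, b = sin(fδ)/sin δ ≈ 1.285.
p = a·p₁ + b·p₂ ≈ (0.845, 0.480, 0.238); φ = arcsin(p_z) ≈ 13.74°, λ = atan2(p_y, p_x) ≈ 29.58°.

≈ lat 13.7°, lon 29.6°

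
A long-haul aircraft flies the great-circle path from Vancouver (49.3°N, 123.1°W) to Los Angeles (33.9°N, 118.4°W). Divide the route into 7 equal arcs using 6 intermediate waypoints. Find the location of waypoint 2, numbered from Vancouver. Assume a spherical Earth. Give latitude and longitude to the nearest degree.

≈ 45°N, 122°W

Convert each endpoint to a unit vector on the sphere (x = cos φ cos λ, y = cos φ sin λ, z = sin φ).
The central angle between the endpoints is δ = arccos(p₁·p₂) ≈ 0.276 rad (15.8°).
Interpolate at f = 2/7 with slerp weights a = sin((1−f)δ)/sin δ ≈ 0.719, b = sin(fδ)/sin δ ≈ 0.289.
p = a·p₁ + b·p₂ ≈ (-0.370, -0.604, 0.706); φ = arcsin(p_z) ≈ 44.92°, λ = atan2(p_y, p_x) ≈ -121.51°.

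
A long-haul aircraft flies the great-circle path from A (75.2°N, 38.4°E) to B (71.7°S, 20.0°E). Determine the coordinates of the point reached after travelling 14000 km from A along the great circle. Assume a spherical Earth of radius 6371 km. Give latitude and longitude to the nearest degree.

≈ (50°S, 25°E)

Write both endpoints as unit vectors p₁, p₂ with components (cos φ cos λ, cos φ sin λ, sin φ).
The central angle between the endpoints is δ = arccos(p₁·p₂) ≈ 2.571 rad (147.3°). The total great-circle distance is δ·R ≈ 2.571 × 6371 ≈ 16383 km, so the target fraction is f = 14000/16383 ≈ 0.855.
Interpolate at f ≈ 0.855 with slerp weights a = sin((1−f)δ)/sin δ ≈ 0.677, b = sin(fδ)/sin δ ≈ 1.501.
p = a·p₁ + b·p₂ ≈ (0.578, 0.269, -0.770); φ = arcsin(p_z) ≈ -50.39°, λ = atan2(p_y, p_x) ≈ 24.91°.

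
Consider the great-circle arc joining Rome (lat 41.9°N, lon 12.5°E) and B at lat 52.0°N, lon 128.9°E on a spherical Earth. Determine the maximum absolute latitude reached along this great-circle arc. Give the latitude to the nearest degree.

≈ 64°N

The great circle lies in the plane with unit normal n̂ = (p₁ × p₂)/|p₁ × p₂|.
Here n̂_z ≈ +0.434; the vertex latitude is φ_max = arccos|n̂_z| ≈ 64.3°.
Check via Clairaut: cos φ_max = |cos φ₁| · sin C = cos(41.9°)·sin(35.6°) ≈ 0.434, again giving ≈ 64.3°.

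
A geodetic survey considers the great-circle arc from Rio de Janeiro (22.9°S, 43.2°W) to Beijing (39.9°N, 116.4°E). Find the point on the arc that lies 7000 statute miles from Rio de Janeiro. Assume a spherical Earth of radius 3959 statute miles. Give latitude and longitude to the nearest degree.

≈ 50°N, 37°E

Convert each endpoint to a unit vector on the sphere (x = cos φ cos λ, y = cos φ sin λ, z = sin φ).
The central angle between the endpoints is δ = arccos(p₁·p₂) ≈ 2.719 rad (155.8°). The total great-circle distance is δ·R ≈ 2.719 × 3959 ≈ 10764 mi, so the target fraction is f = 7000/10764 ≈ 0.650.
Interpolate at f ≈ 0.650 with slerp weights a = sin((1−f)δ)/sin δ ≈ 1.984, b = sin(fδ)/sin δ ≈ 2.390.
p = a·p₁ + b·p₂ ≈ (0.517, 0.392, 0.761); φ = arcsin(p_z) ≈ 49.58°, λ = atan2(p_y, p_x) ≈ 37.14°.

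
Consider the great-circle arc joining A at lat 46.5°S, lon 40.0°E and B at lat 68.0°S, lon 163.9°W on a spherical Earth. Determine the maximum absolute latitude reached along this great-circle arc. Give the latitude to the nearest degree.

The great circle lies in the plane with unit normal n̂ = (p₁ × p₂)/|p₁ × p₂|.
Here n̂_z ≈ +0.116; the vertex latitude is φ_max = arccos|n̂_z| ≈ 83.3°.

≈ 83°S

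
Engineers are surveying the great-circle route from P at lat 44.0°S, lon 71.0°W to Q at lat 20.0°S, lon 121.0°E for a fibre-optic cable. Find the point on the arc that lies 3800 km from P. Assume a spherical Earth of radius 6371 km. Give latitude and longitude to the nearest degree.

From cos δ = sin φ₁ sin φ₂ + cos φ₁ cos φ₂ cos Δλ, the central angle is δ ≈ 2.008 rad (115.1°). The total great-circle distance is δ·R ≈ 2.008 × 6371 ≈ 12794 km, so the target fraction is f = 3800/12794 ≈ 0.297.
Interpolate at f ≈ 0.297 with slerp weights a = sin((1−f)δ)/sin δ ≈ 1.090, b = sin(fδ)/sin δ ≈ 0.620.
p = a·p₁ + b·p₂ ≈ (-0.045, -0.242, -0.969); φ = arcsin(p_z) ≈ -75.76°, λ = atan2(p_y, p_x) ≈ -100.50°.

≈ lat 76°S, lon 101°W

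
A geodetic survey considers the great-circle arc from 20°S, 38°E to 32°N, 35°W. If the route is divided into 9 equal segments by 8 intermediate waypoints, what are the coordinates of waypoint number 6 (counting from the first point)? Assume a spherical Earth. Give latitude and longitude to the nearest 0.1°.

≈ 16.5°N, 7.9°W

Convert each endpoint to a unit vector on the sphere (x = cos φ cos λ, y = cos φ sin λ, z = sin φ).
The central angle between the endpoints is δ = arccos(p₁·p₂) ≈ 1.519 rad (87.0°).
Interpolate at f = 6/9 with slerp weights a = sin((1−f)δ)/sin δ ≈ 0.486, b = sin(fδ)/sin δ ≈ 0.849.
p = a·p₁ + b·p₂ ≈ (0.950, -0.132, 0.284); φ = arcsin(p_z) ≈ 16.50°, λ = atan2(p_y, p_x) ≈ -7.93°.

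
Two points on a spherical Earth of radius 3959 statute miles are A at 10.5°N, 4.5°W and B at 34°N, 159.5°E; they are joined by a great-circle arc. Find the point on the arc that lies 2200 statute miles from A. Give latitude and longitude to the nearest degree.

≈ 40°N, 8°E

Write both endpoints as unit vectors p₁, p₂ with components (cos φ cos λ, cos φ sin λ, sin φ).
The central angle between the endpoints is δ = arccos(p₁·p₂) ≈ 2.321 rad (133.0°). The total great-circle distance is δ·R ≈ 2.321 × 3959 ≈ 9188 mi, so the target fraction is f = 2200/9188 ≈ 0.239.
Interpolate at f ≈ 0.239 with slerp weights a = sin((1−f)δ)/sin δ ≈ 1.341, b = sin(fδ)/sin δ ≈ 0.721.
p = a·p₁ + b·p₂ ≈ (0.755, 0.106, 0.648); φ = arcsin(p_z) ≈ 40.36°, λ = atan2(p_y, p_x) ≈ 7.99°.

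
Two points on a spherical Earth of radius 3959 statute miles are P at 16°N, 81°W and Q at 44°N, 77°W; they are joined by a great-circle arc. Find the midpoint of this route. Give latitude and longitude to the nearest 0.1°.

The haversine formula gives a central angle δ ≈ 0.492 rad (28.2°) between the endpoints.
Interpolate at f = 1/2 with slerp weights a = sin((1−f)δ)/sin δ ≈ 0.516, b = sin(fδ)/sin δ ≈ 0.516.
p = a·p₁ + b·p₂ ≈ (0.161, -0.851, 0.500); φ = arcsin(p_z) ≈ 30.01°, λ = atan2(p_y, p_x) ≈ -79.29°.

≈ 30.0°N, 79.3°W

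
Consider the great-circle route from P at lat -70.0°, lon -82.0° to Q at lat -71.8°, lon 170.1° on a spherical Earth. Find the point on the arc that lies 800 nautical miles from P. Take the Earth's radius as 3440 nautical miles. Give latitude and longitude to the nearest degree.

≈ lat -78°, lon -123°

The haversine formula gives a central angle δ ≈ 0.536 rad (30.7°) between the endpoints. The total great-circle distance is δ·R ≈ 0.536 × 3440 ≈ 1843 nmi, so the target fraction is f = 800/1843 ≈ 0.434.
Interpolate at f ≈ 0.434 with slerp weights a = sin((1−f)δ)/sin δ ≈ 0.585, b = sin(fδ)/sin δ ≈ 0.451.
p = a·p₁ + b·p₂ ≈ (-0.111, -0.174, -0.978); φ = arcsin(p_z) ≈ -78.09°, λ = atan2(p_y, p_x) ≈ -122.57°.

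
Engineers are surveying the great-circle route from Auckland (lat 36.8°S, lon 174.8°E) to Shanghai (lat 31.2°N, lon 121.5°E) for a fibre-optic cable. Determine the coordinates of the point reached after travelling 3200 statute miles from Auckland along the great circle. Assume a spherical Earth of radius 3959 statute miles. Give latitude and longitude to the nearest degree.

Write both endpoints as unit vectors p₁, p₂ with components (cos φ cos λ, cos φ sin λ, sin φ).
The central angle between the endpoints is δ = arccos(p₁·p₂) ≈ 1.472 rad (84.3°). The total great-circle distance is δ·R ≈ 1.472 × 3959 ≈ 5826 mi, so the target fraction is f = 3200/5826 ≈ 0.549.
Interpolate at f ≈ 0.549 with slerp weights a = sin((1−f)δ)/sin δ ≈ 0.619, b = sin(fδ)/sin δ ≈ 0.727.
p = a·p₁ + b·p₂ ≈ (-0.818, 0.575, 0.006); φ = arcsin(p_z) ≈ 0.33°, λ = atan2(p_y, p_x) ≈ 144.91°.

≈ lat 0°N, lon 145°E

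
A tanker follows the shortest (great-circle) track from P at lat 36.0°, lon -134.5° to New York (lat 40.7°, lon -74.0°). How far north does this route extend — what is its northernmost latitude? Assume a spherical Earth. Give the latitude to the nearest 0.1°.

The great circle lies in the plane with unit normal n̂ = (p₁ × p₂)/|p₁ × p₂|.
Here n̂_z ≈ +0.733; the vertex latitude is φ_max = arccos|n̂_z| ≈ 42.9°.
Check via Clairaut: cos φ_max = |cos φ₁| · sin C = cos(36.0°)·sin(65.0°) ≈ 0.733, again giving ≈ 42.9°.

≈ 42.9°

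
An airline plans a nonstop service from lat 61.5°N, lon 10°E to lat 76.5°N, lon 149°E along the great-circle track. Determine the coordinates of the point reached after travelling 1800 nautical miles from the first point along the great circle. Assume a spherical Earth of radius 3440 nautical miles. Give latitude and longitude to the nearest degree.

≈ lat 83°N, lon 106°E

Convert each endpoint to a unit vector on the sphere (x = cos φ cos λ, y = cos φ sin λ, z = sin φ).
The central angle between the endpoints is δ = arccos(p₁·p₂) ≈ 0.691 rad (39.6°). The total great-circle distance is δ·R ≈ 0.691 × 3440 ≈ 2378 nmi, so the target fraction is f = 1800/2378 ≈ 0.757.
Interpolate at f ≈ 0.757 with slerp weights a = sin((1−f)δ)/sin δ ≈ 0.262, b = sin(fδ)/sin δ ≈ 0.784.
p = a·p₁ + b·p₂ ≈ (-0.034, 0.116, 0.993); φ = arcsin(p_z) ≈ 83.06°, λ = atan2(p_y, p_x) ≈ 106.17°.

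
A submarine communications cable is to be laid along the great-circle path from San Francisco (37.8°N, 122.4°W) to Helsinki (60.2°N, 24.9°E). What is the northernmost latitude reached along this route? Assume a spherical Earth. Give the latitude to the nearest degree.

The great circle lies in the plane with unit normal n̂ = (p₁ × p₂)/|p₁ × p₂|.
Here n̂_z ≈ +0.217; the vertex latitude is φ_max = arccos|n̂_z| ≈ 77.5°.
Check via Clairaut: cos φ_max = |cos φ₁| · sin C = cos(37.8°)·sin(15.9°) ≈ 0.217, again giving ≈ 77.5°.

≈ 77°N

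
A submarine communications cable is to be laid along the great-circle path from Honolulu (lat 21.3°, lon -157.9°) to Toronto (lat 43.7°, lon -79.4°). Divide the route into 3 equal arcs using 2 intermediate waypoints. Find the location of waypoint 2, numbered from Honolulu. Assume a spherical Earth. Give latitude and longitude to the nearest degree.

≈ lat 43°, lon -110°

Convert each endpoint to a unit vector on the sphere (x = cos φ cos λ, y = cos φ sin λ, z = sin φ).
The central angle between the endpoints is δ = arccos(p₁·p₂) ≈ 1.175 rad (67.3°).
Interpolate at f = 2/3 with slerp weights a = sin((1−f)δ)/sin δ ≈ 0.414, b = sin(fδ)/sin δ ≈ 0.765.
p = a·p₁ + b·p₂ ≈ (-0.255, -0.689, 0.679); φ = arcsin(p_z) ≈ 42.74°, λ = atan2(p_y, p_x) ≈ -110.36°.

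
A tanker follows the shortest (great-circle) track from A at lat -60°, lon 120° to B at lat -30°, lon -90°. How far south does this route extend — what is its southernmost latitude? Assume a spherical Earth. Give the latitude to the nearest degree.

≈ -77°

The great circle lies in the plane with unit normal n̂ = (p₁ × p₂)/|p₁ × p₂|.
Here n̂_z ≈ +0.217; the vertex latitude is φ_max = arccos|n̂_z| ≈ 77.5°.
Check via Clairaut: cos φ_max = |cos φ₁| · sin C = cos(60.0°)·sin(154.3°) ≈ 0.217, again giving ≈ 77.5°.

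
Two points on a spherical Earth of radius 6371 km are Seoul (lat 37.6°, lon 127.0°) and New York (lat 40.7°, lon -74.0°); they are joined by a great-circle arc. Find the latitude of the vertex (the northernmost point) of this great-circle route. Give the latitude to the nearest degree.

≈ 77°

The great circle lies in the plane with unit normal n̂ = (p₁ × p₂)/|p₁ × p₂|.
Here n̂_z ≈ +0.218; the vertex latitude is φ_max = arccos|n̂_z| ≈ 77.4°.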